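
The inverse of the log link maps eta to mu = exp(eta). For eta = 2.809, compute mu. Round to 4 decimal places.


Apply the inverse link:
mu = e^2.809 = 16.5933.

16.5933


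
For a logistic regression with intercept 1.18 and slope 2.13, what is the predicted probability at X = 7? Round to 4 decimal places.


Linear predictor: z = 1.18 + 2.13 * 7 = 16.0900.
P = 1/(1 + exp(-16.0900)) = 1/(1 + 0.0000) = 1.0000.

1.0000


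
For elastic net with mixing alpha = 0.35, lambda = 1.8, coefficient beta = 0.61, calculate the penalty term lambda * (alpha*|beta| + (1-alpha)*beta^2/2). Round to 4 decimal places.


L1 component = 0.35 * |0.61| = 0.2135.
L2 component = 0.65 * 0.61^2 / 2 = 0.1209.
Penalty = 1.8 * (0.2135 + 0.1209) = 1.8 * 0.3344 = 0.6020.

0.6020


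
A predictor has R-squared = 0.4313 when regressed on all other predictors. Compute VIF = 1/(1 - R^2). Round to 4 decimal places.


VIF = 1 / (1 - 0.4313).
= 1 / 0.5687 = 1.7584.

1.7584


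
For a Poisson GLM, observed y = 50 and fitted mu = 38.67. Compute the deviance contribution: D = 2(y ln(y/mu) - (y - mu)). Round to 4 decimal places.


y/mu = 50/38.67 = 1.292992 (approx.), and ln(50/38.67) = 0.256959.
y * ln(y/mu) = 50 * 0.256959 = 12.847950.
y - mu = 11.33.
D = 2 * (12.847950 - 11.33) = 3.035900, which rounds to 3.0359.

3.0359


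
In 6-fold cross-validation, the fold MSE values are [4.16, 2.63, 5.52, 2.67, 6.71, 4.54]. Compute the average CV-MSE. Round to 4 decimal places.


Total MSE across folds = 26.2300.
CV-MSE = 26.2300/6 = 4.3717.

4.3717


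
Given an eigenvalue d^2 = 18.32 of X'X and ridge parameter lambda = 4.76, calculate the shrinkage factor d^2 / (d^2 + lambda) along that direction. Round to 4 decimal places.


Compute the denominator: 18.32 + 4.76 = 23.0800.
Shrinkage factor = 18.32 / 23.0800 = 0.7938.

0.7938


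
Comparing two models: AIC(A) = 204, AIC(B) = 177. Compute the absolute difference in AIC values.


Compute |204 - 177| = 27.
Model B has the smaller AIC.

27


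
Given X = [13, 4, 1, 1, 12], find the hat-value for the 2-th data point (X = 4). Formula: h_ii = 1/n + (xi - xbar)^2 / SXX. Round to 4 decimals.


Compute xbar = 6.2000 with n = 5 observations.
SXX = 138.8000.
Leverage = 1/5 + (4 - 6.2000)^2/138.8000 = 0.2349.

0.2349


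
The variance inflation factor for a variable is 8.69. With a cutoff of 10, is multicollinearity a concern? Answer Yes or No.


Compare VIF = 8.69 to the threshold of 10.
8.69 < 10, so the answer is No.

No


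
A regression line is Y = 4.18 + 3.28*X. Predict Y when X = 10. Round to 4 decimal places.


Substitute X = 10 into the equation:
Y = 4.18 + 3.28 * 10 = 4.18 + 32.8000 = 36.9800.

36.9800


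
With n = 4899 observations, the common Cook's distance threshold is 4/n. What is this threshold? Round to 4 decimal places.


Using the rule of thumb:
Threshold = 4 / 4899 = 0.0008.

0.0008


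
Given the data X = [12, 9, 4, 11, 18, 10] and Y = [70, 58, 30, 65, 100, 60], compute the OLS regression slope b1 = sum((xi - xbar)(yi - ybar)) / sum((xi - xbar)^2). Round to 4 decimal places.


First compute the means: xbar = 10.6667, ybar = 63.8333.
Then S_xx = sum((xi - xbar)^2) = 103.3333.
S_xy = sum((xi - xbar)(yi - ybar)) = 511.6667.
b1 = S_xy / S_xx = 511.6667 / 103.3333 = 4.9516.

4.9516


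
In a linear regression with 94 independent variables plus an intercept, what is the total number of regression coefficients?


Total coefficients = number of predictors + 1 (for the intercept).
= 94 + 1 = 95.

95


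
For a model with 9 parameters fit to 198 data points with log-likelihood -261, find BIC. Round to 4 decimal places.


k * ln(n) = 9 * ln(198) = 9 * 5.288267 = 47.594403.
-2 * loglik = -2 * (-261) = 522.
BIC = 47.594403 + 522 = 569.594403, which rounds to 569.5944.

569.5944


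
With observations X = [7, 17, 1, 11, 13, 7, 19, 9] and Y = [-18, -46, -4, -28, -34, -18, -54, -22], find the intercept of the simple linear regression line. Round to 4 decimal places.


Compute b1 = -2.7731 from the OLS formula.
With xbar = 10.5000 and ybar = -28.0000, the intercept is:
b0 = -28.0000 - -2.7731 * 10.5000 = 1.1176.

1.1176


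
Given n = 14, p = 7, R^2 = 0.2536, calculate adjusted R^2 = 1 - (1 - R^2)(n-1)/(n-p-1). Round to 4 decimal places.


Using the formula:
(1 - 0.2536) = 0.7464.
Multiply by 13/6: 0.7464 * 13 = 9.7032, then 9.7032 / 6 = 1.6172.
Adj R^2 = 1 - 1.6172 = -0.6172.

-0.6172


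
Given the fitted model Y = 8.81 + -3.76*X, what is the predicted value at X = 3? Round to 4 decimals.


Substitute X = 3 into the equation:
Y = 8.81 + -3.76 * 3 = 8.81 + -11.2800 = -2.4700.

-2.4700


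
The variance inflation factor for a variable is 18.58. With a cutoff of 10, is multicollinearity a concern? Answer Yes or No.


Compare VIF = 18.58 to the threshold of 10.
18.58 >= 10, so the answer is Yes.

Yes


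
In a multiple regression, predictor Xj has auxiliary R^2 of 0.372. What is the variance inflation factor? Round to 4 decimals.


Denominator: 1 - 0.372 = 0.628.
VIF = 1 / 0.628 = 1.5924.

1.5924


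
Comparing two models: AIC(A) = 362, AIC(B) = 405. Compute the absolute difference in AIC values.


Compute |362 - 405| = 43.
Model A has the smaller AIC.

43


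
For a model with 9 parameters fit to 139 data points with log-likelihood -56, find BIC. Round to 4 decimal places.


Compute k*ln(n) = 9*ln(139) = 9*4.934474 = 44.410266.
Then -2*loglik = 112.
BIC = 44.410266 + 112 = 156.410266, which rounds to 156.4103.

156.4103


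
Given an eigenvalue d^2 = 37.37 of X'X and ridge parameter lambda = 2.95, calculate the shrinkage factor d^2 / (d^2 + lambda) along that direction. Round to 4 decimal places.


d^2 + lambda = 37.37 + 2.95 = 40.3200.
Shrinkage factor = 37.37/40.3200 = 0.9268.

0.9268


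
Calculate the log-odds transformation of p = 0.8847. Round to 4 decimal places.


The odds are p/(1-p) = 0.8847 / 0.1153 = 7.6730.
logit(p) = ln(7.6730) = 2.0377.

2.0377


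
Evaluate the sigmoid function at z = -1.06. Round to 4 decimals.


Compute exp(1.0600) = 2.8864.
Sigmoid = 1 / (1 + 2.8864) = 1 / 3.8864 = 0.2573.

0.2573


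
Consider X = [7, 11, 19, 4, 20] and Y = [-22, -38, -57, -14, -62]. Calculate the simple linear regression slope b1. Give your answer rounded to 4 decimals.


Calculate xbar = 12.2000, ybar = -38.6000.
S_xx = 202.8000, S_xy = -596.4000.
Using b1 = S_xy / S_xx = -596.4000 / 202.8000, we get b1 = -2.9408.

-2.9408


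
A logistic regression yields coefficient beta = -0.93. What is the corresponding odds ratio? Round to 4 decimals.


exp(-0.93) = 0.3946.
So the odds ratio is 0.3946.

0.3946


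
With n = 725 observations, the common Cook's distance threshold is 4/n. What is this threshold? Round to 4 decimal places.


Cook's distance cutoff = 4/n = 4/725.
= 0.0055.

0.0055


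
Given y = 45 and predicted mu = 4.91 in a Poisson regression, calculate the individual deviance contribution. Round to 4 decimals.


First: ln(45/4.91) = 2.215389.
Then: 45 * 2.215389 = 99.692505.
y - mu = 45 - 4.91 = 40.09.
D = 2(99.692505 - 40.09) = 119.205010, which rounds to 119.2050.

119.2050


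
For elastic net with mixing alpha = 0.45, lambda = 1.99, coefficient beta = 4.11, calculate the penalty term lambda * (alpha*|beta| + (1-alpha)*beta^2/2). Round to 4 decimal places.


alpha * |beta| = 0.45 * 4.11 = 1.8495.
(1-alpha) * beta^2/2 = 0.55 * 16.8921/2 = 4.6453.
Total = 1.99 * (1.8495 + 4.6453) = 12.9247.

12.9247


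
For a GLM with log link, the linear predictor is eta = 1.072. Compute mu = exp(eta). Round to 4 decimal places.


The inverse log link gives:
mu = exp(1.072) = 2.9212.

2.9212


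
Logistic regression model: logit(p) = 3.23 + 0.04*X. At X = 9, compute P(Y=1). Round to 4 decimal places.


Linear predictor: z = 3.23 + 0.04 * 9 = 3.5900.
P = 1/(1 + exp(-3.5900)) = 1/(1 + 0.0276) = 0.9731.

0.9731


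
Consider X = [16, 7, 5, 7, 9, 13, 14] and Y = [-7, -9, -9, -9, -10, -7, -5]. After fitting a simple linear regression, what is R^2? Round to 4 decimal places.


After computing the OLS fit (b0=-11.2888, b1=0.3243):
SSres = 6.9755, SStot = 18.0000.
R^2 = 1 - 6.9755/18.0000 = 0.6125.

0.6125


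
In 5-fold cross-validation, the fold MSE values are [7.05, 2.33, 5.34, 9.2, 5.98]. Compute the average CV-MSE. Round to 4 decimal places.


Sum of fold MSEs = 29.9000.
Average = 29.9000 / 5 = 5.9800.

5.9800


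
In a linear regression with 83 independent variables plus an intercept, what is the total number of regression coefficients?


Including the intercept, the model has 83 predictor coefficients + 1 intercept.
Total = 84.

84


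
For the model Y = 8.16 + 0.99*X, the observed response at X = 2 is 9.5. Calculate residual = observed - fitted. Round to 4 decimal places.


Compute yhat = 8.16 + (0.99)(2) = 10.1400.
Residual = actual - predicted = 9.5 - 10.1400 = -0.6400.

-0.6400


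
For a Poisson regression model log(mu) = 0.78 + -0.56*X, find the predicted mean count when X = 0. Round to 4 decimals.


Linear predictor: eta = 0.78 + (-0.56)(0) = 0.7800.
Expected count: mu = exp(0.7800) = 2.1815.

2.1815


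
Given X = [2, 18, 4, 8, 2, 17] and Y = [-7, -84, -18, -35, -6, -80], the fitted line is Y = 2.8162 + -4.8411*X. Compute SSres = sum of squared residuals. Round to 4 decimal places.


For each point, residual = actual - predicted.
Residuals: [-0.1340, 0.3236, -1.4518, 0.9126, 0.8660, -0.5175].
Sum of squared residuals = 4.0810.

4.0810


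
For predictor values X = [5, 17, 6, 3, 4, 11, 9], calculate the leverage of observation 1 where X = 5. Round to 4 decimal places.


Mean of X: xbar = 7.8571.
SXX = 144.8571.
For X = 5: h = 1/7 + (5 - 7.8571)^2/144.8571 = 0.1992.

0.1992


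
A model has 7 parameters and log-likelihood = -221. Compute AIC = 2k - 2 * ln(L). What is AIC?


AIC = 2k - 2*loglik = 2(7) - 2(-221).
= 14 + 442 = 456.

456


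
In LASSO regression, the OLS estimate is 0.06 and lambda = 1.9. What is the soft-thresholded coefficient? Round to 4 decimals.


Absolute value: |0.06| = 0.06.
Compare to lambda = 1.9.
Since |beta| <= lambda, the coefficient is set to 0.

0.0000


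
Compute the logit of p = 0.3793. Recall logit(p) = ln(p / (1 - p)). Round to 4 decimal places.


The odds are p/(1-p) = 0.3793 / 0.6207 = 0.6111.
logit(p) = ln(0.6111) = -0.4925.

-0.4925


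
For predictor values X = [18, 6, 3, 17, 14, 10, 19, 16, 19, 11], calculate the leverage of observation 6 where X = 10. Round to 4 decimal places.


Compute xbar = 13.3000 with n = 10 observations.
SXX = 284.1000.
Leverage = 1/10 + (10 - 13.3000)^2/284.1000 = 0.1383.

0.1383


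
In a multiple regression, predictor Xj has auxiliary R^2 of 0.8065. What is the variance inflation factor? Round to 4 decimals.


Denominator: 1 - 0.8065 = 0.1935.
VIF = 1 / 0.1935 = 5.1680.

5.1680


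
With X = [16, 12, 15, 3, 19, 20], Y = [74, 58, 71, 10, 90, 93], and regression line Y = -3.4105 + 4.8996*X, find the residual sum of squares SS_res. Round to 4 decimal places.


For each point, residual = actual - predicted.
Residuals: [-0.9831, 2.6153, 0.9165, -1.2883, 0.3181, -1.5815].
Sum of squared residuals = 12.9083.

12.9083


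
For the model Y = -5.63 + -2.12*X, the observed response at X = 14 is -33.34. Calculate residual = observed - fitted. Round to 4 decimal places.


Predicted = -5.63 + -2.12 * 14 = -35.3100.
Residual = -33.34 - -35.3100 = 1.9700.

1.9700


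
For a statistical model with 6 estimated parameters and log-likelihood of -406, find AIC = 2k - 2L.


AIC = 2*6 - 2*(-406).
= 12 + 812 = 824.

824


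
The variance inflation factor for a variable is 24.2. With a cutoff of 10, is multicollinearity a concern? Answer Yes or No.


Check: VIF = 24.2 vs threshold = 10.
Since 24.2 >= 10, the answer is Yes.

Yes


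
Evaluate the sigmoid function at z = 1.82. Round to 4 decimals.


First, exp(-1.8200) = 0.1620.
Then sigma(z) = 1/(1 + 0.1620) = 0.8606.

0.8606


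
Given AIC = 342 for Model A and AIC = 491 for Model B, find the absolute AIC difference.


Absolute difference = |342 - 491| = 149.
The model with lower AIC (A) is preferred.

149


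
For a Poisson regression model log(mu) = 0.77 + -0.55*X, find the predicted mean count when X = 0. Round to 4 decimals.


eta = 0.77 + -0.55 * 0 = 0.7700.
mu = exp(0.7700) = 2.1598.

2.1598


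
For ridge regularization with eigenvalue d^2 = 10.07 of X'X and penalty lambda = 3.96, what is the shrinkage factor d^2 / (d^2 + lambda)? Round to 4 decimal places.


d^2 + lambda = 10.07 + 3.96 = 14.0300.
Shrinkage factor = 10.07/14.0300 = 0.7177.

0.7177


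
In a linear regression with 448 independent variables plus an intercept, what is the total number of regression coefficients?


Total coefficients = number of predictors + 1 (for the intercept).
= 448 + 1 = 449.

449


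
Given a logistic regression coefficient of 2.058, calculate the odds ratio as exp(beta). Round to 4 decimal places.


exp(2.058) = 7.8303.
So the odds ratio is 7.8303.

7.8303


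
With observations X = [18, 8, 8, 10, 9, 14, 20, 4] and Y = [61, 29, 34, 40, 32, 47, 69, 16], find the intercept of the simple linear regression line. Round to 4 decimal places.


The slope is b1 = 3.1495.
Sample means are xbar = 11.3750 and ybar = 41.0000.
Intercept: b0 = 41.0000 - (3.1495)(11.3750) = 5.1745.

5.1745


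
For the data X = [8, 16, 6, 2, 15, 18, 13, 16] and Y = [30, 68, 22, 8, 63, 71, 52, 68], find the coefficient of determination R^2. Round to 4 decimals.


Fit the OLS line: b0 = -2.1427, b1 = 4.2462.
SSres = 31.5904.
SStot = 4169.5000.
R^2 = 1 - 31.5904/4169.5000 = 0.9924.

0.9924


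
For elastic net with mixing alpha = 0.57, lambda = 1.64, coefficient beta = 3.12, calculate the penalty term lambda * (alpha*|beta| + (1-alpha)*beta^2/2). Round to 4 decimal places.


L1 component = 0.57 * |3.12| = 1.7784.
L2 component = 0.43 * 3.12^2 / 2 = 2.0929.
Penalty = 1.64 * (1.7784 + 2.0929) = 1.64 * 3.8713 = 6.3489.

6.3489


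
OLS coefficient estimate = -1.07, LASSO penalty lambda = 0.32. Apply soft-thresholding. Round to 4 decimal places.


Check: |-1.07| = 1.07 vs lambda = 0.32.
Since |beta| > lambda, coefficient = sign(beta)*(|beta| - lambda) = -0.7500.
Soft-thresholded coefficient = -0.7500.

-0.7500


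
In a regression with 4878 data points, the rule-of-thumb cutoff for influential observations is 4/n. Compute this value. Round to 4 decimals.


Cook's distance cutoff = 4/n = 4/4878.
= 0.0008.

0.0008


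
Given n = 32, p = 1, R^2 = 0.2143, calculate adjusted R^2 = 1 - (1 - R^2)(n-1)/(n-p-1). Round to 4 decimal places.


Plug in: Adj R^2 = 1 - (1 - 0.2143) * 31/30.
= 1 - 0.7857 * 31/30
= 1 - 24.3567 / 30
= 1 - 0.8119 = 0.1881.

0.1881


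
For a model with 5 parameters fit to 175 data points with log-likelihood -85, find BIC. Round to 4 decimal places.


ln(175) = 5.164786.
k * ln(n) = 5 * 5.164786 = 25.823930.
-2L = 170.
BIC = 25.823930 + 170 = 195.823930, which rounds to 195.8239.

195.8239


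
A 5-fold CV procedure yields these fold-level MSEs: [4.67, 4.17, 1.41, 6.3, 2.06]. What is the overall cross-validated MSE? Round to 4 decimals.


Add all fold MSEs: 18.6100.
Divide by k = 5: 18.6100/5 = 3.7220.

3.7220


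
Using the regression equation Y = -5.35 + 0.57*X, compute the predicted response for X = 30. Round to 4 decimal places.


Substitute X = 30 into the equation:
Y = -5.35 + 0.57 * 30 = -5.35 + 17.1000 = 11.7500.

11.7500


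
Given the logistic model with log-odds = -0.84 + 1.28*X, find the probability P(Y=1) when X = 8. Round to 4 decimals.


Linear predictor: z = -0.84 + 1.28 * 8 = 9.4000.
P = 1/(1 + exp(-9.4000)) = 1/(1 + 0.0001) = 0.9999.

0.9999


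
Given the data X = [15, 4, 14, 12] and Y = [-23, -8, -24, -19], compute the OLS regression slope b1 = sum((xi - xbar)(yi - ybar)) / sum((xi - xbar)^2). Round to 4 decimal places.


The sample means are xbar = 11.2500 and ybar = -18.5000.
Compute S_xx = 74.7500 and S_xy = -108.5000.
Slope b1 = S_xy / S_xx = -108.5000 / 74.7500 = -1.4515.

-1.4515


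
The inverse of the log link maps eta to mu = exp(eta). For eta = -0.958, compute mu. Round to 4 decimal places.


mu = exp(eta) = exp(-0.958).
= 0.3837.

0.3837


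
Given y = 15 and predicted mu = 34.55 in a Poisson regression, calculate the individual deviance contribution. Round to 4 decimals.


y/mu = 15/34.55 = 0.434153 (approx.), and ln(15/34.55) = -0.834357.
y * ln(y/mu) = 15 * -0.834357 = -12.515355.
y - mu = -19.55.
D = 2 * (-12.515355 - -19.55) = 14.069290, which rounds to 14.0693.

14.0693


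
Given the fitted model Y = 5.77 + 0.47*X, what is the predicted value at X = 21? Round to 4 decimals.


Predicted value:
Y = 5.77 + (0.47)(21) = 5.77 + 9.8700 = 15.6400.

15.6400


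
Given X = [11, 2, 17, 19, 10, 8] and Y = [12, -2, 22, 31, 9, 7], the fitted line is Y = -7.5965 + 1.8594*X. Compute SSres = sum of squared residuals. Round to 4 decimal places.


Compute predicted values, then residuals = yi - yhat_i.
Residuals: [-0.8569, 1.8777, -2.0133, 3.2679, -1.9975, -0.2787].
SSres = sum(residual^2) = 23.0603.

23.0603


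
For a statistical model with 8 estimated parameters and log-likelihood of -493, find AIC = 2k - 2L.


AIC = 2k - 2*loglik = 2(8) - 2(-493).
= 16 + 986 = 1002.

1002


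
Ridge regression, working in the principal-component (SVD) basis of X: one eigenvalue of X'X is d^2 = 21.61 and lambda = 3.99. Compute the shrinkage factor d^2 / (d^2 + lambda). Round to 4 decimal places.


Compute the denominator: 21.61 + 3.99 = 25.6000.
Shrinkage factor = 21.61 / 25.6000 = 0.8441.

0.8441


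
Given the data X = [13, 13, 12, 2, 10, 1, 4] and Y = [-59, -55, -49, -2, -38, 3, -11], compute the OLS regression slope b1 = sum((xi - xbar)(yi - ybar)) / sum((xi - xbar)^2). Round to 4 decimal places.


First compute the means: xbar = 7.8571, ybar = -30.1429.
Then S_xx = sum((xi - xbar)^2) = 170.8571.
S_xy = sum((xi - xbar)(yi - ybar)) = -837.1429.
b1 = S_xy / S_xx = -837.1429 / 170.8571 = -4.8997.

-4.8997


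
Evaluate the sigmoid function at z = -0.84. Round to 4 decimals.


First, exp(0.8400) = 2.3164.
Then sigma(z) = 1/(1 + 2.3164) = 0.3015.

0.3015


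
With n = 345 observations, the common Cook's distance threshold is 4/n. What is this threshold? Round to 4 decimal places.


Using the rule of thumb:
Threshold = 4 / 345 = 0.0116.

0.0116


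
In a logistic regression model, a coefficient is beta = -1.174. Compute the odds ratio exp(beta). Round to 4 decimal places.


Odds ratio = exp(beta) = exp(-1.174).
= 0.3091.

0.3091


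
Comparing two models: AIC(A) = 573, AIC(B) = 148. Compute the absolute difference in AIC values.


Compute |573 - 148| = 425.
Model B has the smaller AIC.

425


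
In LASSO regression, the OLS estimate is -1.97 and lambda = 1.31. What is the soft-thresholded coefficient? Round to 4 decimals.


Absolute value: |-1.97| = 1.97.
Compare to lambda = 1.31.
Since |beta| > lambda, coefficient = sign(beta)*(|beta| - lambda) = -0.6600.

-0.6600


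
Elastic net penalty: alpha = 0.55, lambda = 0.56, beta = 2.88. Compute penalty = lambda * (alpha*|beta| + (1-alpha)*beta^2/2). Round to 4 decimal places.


Compute:
L1 = 0.55 * 2.88 = 1.5840.
L2 = 0.45 * 2.88^2 / 2 = 1.8662.
Penalty = 0.56 * (1.5840 + 1.8662) = 1.9321.

1.9321


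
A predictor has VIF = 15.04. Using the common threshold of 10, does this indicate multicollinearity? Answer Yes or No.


Check: VIF = 15.04 vs threshold = 10.
Since 15.04 >= 10, the answer is Yes.

Yes


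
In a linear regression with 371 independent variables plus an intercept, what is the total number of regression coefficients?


Each predictor gets one coefficient, plus one intercept.
Total parameters = 371 + 1 = 372.

372


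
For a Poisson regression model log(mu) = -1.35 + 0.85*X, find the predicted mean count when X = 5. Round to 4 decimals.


Compute eta = -1.35 + 0.85 * 5 = 2.9000.
Apply inverse link: mu = e^2.9000 = 18.1741.

18.1741


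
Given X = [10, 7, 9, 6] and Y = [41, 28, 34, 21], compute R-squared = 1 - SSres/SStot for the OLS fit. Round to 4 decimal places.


After computing the OLS fit (b0=-5.8000, b1=4.6000):
SSres = 6.4000, SStot = 218.0000.
R^2 = 1 - 6.4000/218.0000 = 0.9706.

0.9706


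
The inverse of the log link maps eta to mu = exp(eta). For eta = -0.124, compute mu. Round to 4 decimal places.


The inverse log link gives:
mu = exp(-0.124) = 0.8834.

0.8834


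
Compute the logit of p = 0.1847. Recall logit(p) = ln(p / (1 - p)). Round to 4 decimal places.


The odds are p/(1-p) = 0.1847 / 0.8153 = 0.2265.
logit(p) = ln(0.2265) = -1.4848.

-1.4848


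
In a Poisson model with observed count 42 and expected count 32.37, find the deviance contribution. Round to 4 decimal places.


Compute y*ln(y/mu) = 42*ln(42/32.37) = 42*0.260438 = 10.938396.
y - mu = 9.63.
D = 2*(10.938396 - (9.63)) = 2.616792, which rounds to 2.6168.

2.6168


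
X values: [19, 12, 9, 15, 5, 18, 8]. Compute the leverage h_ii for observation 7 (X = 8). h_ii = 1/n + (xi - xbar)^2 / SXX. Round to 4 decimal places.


n = 7, xbar = 12.2857.
SXX = sum((xi - xbar)^2) = 167.4286.
h = 1/7 + (8 - 12.2857)^2 / 167.4286 = 0.2526.

0.2526


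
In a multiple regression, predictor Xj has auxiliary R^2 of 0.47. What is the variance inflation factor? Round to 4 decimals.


Denominator: 1 - 0.47 = 0.53.
VIF = 1 / 0.53 = 1.8868.

1.8868


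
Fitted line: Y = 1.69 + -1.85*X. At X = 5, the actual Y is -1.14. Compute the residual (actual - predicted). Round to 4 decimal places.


Predicted = 1.69 + -1.85 * 5 = -7.5600.
Residual = -1.14 - -7.5600 = 6.4200.

6.4200


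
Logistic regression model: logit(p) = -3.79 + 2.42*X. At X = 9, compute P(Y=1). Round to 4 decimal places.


Linear predictor: z = -3.79 + 2.42 * 9 = 17.9900.
P = 1/(1 + exp(-17.9900)) = 1/(1 + 0.0000) = 1.0000.

1.0000


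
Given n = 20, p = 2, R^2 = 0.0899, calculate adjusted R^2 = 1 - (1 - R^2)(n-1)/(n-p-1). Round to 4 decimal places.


Adjusted R^2 = 1 - (1 - R^2) * (n-1)/(n-p-1).
(1 - R^2) = 0.9101.
(n-1)/(n-p-1) = 19/17.
(1 - R^2) * (n-1) = 0.9101 * 19 = 17.2919.
Divide by (n-p-1): 17.2919 / 17 = 1.0172.
Adj R^2 = 1 - 1.0172 = -0.0172.

-0.0172


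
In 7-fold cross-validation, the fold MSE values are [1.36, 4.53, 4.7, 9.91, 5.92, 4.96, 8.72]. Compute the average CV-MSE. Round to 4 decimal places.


Sum of fold MSEs = 40.1000.
Average = 40.1000 / 7 = 5.7286.

5.7286


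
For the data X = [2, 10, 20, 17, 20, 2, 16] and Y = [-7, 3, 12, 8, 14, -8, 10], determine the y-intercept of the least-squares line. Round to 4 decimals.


The slope is b1 = 1.1253.
Sample means are xbar = 12.4286 and ybar = 4.5714.
Intercept: b0 = 4.5714 - (1.1253)(12.4286) = -9.4143.

-9.4143


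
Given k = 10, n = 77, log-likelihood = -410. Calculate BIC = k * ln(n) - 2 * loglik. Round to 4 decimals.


Compute k*ln(n) = 10*ln(77) = 10*4.343805 = 43.438050.
Then -2*loglik = 820.
BIC = 43.438050 + 820 = 863.438050, which rounds to 863.4381.

863.4381


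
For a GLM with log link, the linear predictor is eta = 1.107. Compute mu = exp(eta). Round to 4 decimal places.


The inverse log link gives:
mu = exp(1.107) = 3.0253.

3.0253


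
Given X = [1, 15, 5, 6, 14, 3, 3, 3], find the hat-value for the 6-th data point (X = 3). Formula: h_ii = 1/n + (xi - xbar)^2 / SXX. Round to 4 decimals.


n = 8, xbar = 6.2500.
SXX = sum((xi - xbar)^2) = 197.5000.
h = 1/8 + (3 - 6.2500)^2 / 197.5000 = 0.1785.

0.1785


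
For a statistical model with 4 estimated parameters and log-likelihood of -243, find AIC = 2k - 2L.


AIC = 2*4 - 2*(-243).
= 8 + 486 = 494.

494


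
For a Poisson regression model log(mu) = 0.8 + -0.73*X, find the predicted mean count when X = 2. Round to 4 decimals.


Linear predictor: eta = 0.8 + (-0.73)(2) = -0.6600.
Expected count: mu = exp(-0.6600) = 0.5169.

0.5169


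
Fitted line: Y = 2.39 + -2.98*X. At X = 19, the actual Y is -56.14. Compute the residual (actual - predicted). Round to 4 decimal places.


Compute yhat = 2.39 + (-2.98)(19) = -54.2300.
Residual = actual - predicted = -56.14 - -54.2300 = -1.9100.

-1.9100


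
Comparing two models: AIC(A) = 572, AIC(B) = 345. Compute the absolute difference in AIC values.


Absolute difference = |572 - 345| = 227.
The model with lower AIC (B) is preferred.

227


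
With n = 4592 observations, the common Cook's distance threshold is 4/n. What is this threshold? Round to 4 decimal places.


Cook's distance cutoff = 4/n = 4/4592.
= 0.0009.

0.0009


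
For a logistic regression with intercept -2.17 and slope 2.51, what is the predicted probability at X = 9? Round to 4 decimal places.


z = -2.17 + 2.51 * 9 = 20.4200.
Sigmoid: P = 1 / (1 + exp(-20.4200)) = 1.0000.

1.0000


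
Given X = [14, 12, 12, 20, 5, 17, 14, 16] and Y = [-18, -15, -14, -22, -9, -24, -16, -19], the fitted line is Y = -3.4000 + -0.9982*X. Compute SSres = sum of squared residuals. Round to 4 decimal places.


For each point, residual = actual - predicted.
Residuals: [-0.6252, 0.3784, 1.3784, 1.3640, -0.6090, -3.6306, 1.3748, 0.3712].
Sum of squared residuals = 19.8745.

19.8745


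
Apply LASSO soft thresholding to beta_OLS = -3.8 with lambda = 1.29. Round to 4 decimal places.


Absolute value: |-3.8| = 3.8.
Compare to lambda = 1.29.
Since |beta| > lambda, coefficient = sign(beta)*(|beta| - lambda) = -2.5100.

-2.5100


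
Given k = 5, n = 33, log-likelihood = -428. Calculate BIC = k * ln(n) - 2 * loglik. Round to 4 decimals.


Compute k*ln(n) = 5*ln(33) = 5*3.496508 = 17.482540.
Then -2*loglik = 856.
BIC = 17.482540 + 856 = 873.482540, which rounds to 873.4825.

873.4825


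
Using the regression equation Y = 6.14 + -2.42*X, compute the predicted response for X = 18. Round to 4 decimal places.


Substitute X = 18 into the equation:
Y = 6.14 + -2.42 * 18 = 6.14 + -43.5600 = -37.4200.

-37.4200


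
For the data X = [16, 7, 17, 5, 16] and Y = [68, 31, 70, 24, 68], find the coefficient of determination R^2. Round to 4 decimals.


After computing the OLS fit (b0=3.8104, b1=3.9664):
SSres = 3.0520, SStot = 2060.8000.
R^2 = 1 - 3.0520/2060.8000 = 0.9985.

0.9985


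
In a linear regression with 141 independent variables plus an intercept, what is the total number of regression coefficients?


Each predictor gets one coefficient, plus one intercept.
Total parameters = 141 + 1 = 142.

142


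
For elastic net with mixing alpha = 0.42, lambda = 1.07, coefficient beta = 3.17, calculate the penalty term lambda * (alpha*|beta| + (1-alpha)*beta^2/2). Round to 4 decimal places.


alpha * |beta| = 0.42 * 3.17 = 1.3314.
(1-alpha) * beta^2/2 = 0.58 * 10.0489/2 = 2.9142.
Total = 1.07 * (1.3314 + 2.9142) = 4.5428.

4.5428


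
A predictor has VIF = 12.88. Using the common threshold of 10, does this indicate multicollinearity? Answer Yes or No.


Compare VIF = 12.88 to the threshold of 10.
12.88 >= 10, so the answer is Yes.

Yes


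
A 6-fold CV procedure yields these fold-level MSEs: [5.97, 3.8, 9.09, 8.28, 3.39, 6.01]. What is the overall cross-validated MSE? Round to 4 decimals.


Total MSE across folds = 36.5400.
CV-MSE = 36.5400/6 = 6.0900.

6.0900


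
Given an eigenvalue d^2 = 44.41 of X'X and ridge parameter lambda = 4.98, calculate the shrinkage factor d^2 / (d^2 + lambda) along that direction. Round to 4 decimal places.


Compute the denominator: 44.41 + 4.98 = 49.3900.
Shrinkage factor = 44.41 / 49.3900 = 0.8992.

0.8992


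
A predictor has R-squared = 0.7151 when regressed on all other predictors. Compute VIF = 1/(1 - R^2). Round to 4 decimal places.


VIF = 1 / (1 - 0.7151).
= 1 / 0.2849 = 3.5100.

3.5100


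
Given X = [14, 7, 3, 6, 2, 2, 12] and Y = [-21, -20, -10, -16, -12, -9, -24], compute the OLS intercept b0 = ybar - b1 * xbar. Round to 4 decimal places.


The slope is b1 = -1.1022.
Sample means are xbar = 6.5714 and ybar = -16.0000.
Intercept: b0 = -16.0000 - (-1.1022)(6.5714) = -8.7566.

-8.7566


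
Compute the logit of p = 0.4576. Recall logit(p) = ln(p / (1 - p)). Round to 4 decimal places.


The odds are p/(1-p) = 0.4576 / 0.5424 = 0.8437.
logit(p) = ln(0.8437) = -0.1700.

-0.1700


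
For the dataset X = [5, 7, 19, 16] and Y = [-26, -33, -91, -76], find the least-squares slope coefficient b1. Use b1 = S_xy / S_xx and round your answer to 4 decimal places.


First compute the means: xbar = 11.7500, ybar = -56.5000.
Then S_xx = sum((xi - xbar)^2) = 138.7500.
S_xy = sum((xi - xbar)(yi - ybar)) = -650.5000.
b1 = S_xy / S_xx = -650.5000 / 138.7500 = -4.6883.

-4.6883


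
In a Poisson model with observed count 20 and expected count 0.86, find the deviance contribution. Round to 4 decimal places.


First: ln(20/0.86) = 3.146555.
Then: 20 * 3.146555 = 62.931100.
y - mu = 20 - 0.86 = 19.14.
D = 2(62.931100 - 19.14) = 87.582200, which rounds to 87.5822.

87.5822


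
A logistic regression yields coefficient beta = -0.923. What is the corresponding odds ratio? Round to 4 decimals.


exp(-0.923) = 0.3973.
So the odds ratio is 0.3973.

0.3973


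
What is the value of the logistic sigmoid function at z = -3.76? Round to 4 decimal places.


Compute exp(3.7600) = 42.9484.
Sigmoid = 1 / (1 + 42.9484) = 1 / 43.9484 = 0.0228.

0.0228


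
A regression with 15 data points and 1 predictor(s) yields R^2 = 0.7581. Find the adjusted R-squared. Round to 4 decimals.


Plug in: Adj R^2 = 1 - (1 - 0.7581) * 14/13.
= 1 - 0.2419 * 14/13
= 1 - 3.3866 / 13
= 1 - 0.2605 = 0.7395.

0.7395


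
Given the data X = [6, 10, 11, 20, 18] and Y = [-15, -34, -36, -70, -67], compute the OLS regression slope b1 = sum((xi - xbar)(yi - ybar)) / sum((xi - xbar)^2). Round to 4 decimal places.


Calculate xbar = 13.0000, ybar = -44.4000.
S_xx = 136.0000, S_xy = -546.0000.
Using b1 = S_xy / S_xx = -546.0000 / 136.0000, we get b1 = -4.0147.

-4.0147


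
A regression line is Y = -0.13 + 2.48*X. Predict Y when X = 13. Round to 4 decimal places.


Predicted value:
Y = -0.13 + (2.48)(13) = -0.13 + 32.2400 = 32.1100.

32.1100


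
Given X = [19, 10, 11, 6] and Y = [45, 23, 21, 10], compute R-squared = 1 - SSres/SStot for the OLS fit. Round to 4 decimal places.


Fit the OLS line: b0 = -5.9382, b1 = 2.6685.
SSres = 10.9719.
SStot = 644.7500.
R^2 = 1 - 10.9719/644.7500 = 0.9830.

0.9830


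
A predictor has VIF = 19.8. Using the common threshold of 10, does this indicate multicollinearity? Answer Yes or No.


Check: VIF = 19.8 vs threshold = 10.
Since 19.8 >= 10, the answer is Yes.

Yes


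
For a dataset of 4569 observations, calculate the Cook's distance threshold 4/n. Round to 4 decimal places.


Cook's distance cutoff = 4/n = 4/4569.
= 0.0009.

0.0009


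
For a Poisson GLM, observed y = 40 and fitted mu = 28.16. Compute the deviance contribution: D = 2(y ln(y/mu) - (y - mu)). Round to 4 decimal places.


First: ln(40/28.16) = 0.350977.
Then: 40 * 0.350977 = 14.039080.
y - mu = 40 - 28.16 = 11.84.
D = 2(14.039080 - 11.84) = 4.398160, which rounds to 4.3982.

4.3982


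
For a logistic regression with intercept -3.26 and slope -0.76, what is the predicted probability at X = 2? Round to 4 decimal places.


z = -3.26 + -0.76 * 2 = -4.7800.
Sigmoid: P = 1 / (1 + exp(4.7800)) = 0.0083.

0.0083


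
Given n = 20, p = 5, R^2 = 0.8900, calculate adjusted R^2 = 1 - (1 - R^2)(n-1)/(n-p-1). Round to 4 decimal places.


Using the formula:
(1 - 0.8900) = 0.1100.
Multiply by 19/14: 0.1100 * 19 = 2.0900, then 2.0900 / 14 = 0.1493.
Adj R^2 = 1 - 0.1493 = 0.8507.

0.8507


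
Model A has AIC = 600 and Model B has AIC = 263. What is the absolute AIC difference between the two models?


Absolute difference = |600 - 263| = 337.
The model with lower AIC (B) is preferred.

337


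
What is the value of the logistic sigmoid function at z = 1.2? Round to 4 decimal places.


First, exp(-1.2000) = 0.3012.
Then sigma(z) = 1/(1 + 0.3012) = 0.7685.

0.7685


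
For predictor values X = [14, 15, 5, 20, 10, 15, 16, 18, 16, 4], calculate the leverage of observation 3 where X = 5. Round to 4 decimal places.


n = 10, xbar = 13.3000.
SXX = sum((xi - xbar)^2) = 254.1000.
h = 1/10 + (5 - 13.3000)^2 / 254.1000 = 0.3711.

0.3711


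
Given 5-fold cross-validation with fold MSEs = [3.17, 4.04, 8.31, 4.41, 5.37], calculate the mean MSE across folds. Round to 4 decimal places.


Total MSE across folds = 25.3000.
CV-MSE = 25.3000/5 = 5.0600.

5.0600


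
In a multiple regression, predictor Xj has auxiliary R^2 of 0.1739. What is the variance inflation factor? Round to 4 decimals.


VIF = 1 / (1 - 0.1739).
= 1 / 0.8261 = 1.2105.

1.2105


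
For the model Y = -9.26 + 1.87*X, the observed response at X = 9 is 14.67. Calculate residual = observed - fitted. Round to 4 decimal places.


Predicted = -9.26 + 1.87 * 9 = 7.5700.
Residual = 14.67 - 7.5700 = 7.1000.

7.1000


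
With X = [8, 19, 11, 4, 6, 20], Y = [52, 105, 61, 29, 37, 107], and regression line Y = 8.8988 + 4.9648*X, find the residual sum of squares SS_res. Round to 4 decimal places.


Compute predicted values, then residuals = yi - yhat_i.
Residuals: [3.3828, 1.7700, -2.5116, 0.2420, -1.6876, -1.1948].
SSres = sum(residual^2) = 25.2185.

25.2185


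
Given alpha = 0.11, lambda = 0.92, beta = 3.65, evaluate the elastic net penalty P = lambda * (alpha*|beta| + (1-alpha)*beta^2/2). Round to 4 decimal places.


Compute:
L1 = 0.11 * 3.65 = 0.4015.
L2 = 0.89 * 3.65^2 / 2 = 5.9285.
Penalty = 0.92 * (0.4015 + 5.9285) = 5.8236.

5.8236


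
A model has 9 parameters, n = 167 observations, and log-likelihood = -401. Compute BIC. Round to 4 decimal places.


Compute k*ln(n) = 9*ln(167) = 9*5.117994 = 46.061946.
Then -2*loglik = 802.
BIC = 46.061946 + 802 = 848.061946, which rounds to 848.0619.

848.0619


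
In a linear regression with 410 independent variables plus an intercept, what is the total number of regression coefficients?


Total coefficients = number of predictors + 1 (for the intercept).
= 410 + 1 = 411.

411


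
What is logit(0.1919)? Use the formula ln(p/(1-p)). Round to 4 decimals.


Compute the odds: 0.1919/0.8081 = 0.2375.
Take the natural log: ln(0.2375) = -1.4377.

-1.4377


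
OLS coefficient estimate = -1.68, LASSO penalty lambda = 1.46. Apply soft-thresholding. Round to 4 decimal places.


Check: |-1.68| = 1.68 vs lambda = 1.46.
Since |beta| > lambda, coefficient = sign(beta)*(|beta| - lambda) = -0.2200.
Soft-thresholded coefficient = -0.2200.

-0.2200


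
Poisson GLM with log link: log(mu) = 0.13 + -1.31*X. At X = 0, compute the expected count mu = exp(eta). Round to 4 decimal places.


Linear predictor: eta = 0.13 + (-1.31)(0) = 0.1300.
Expected count: mu = exp(0.1300) = 1.1388.

1.1388


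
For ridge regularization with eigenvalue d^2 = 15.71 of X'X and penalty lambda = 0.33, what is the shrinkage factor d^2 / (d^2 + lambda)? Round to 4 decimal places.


Compute the denominator: 15.71 + 0.33 = 16.0400.
Shrinkage factor = 15.71 / 16.0400 = 0.9794.

0.9794


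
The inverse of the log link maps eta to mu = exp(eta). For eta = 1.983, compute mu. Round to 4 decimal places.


The inverse log link gives:
mu = exp(1.983) = 7.2645.

7.2645


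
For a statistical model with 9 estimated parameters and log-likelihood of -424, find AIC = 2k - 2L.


AIC = 2k - 2*loglik = 2(9) - 2(-424).
= 18 + 848 = 866.

866


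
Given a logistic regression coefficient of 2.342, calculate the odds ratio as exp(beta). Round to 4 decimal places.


exp(2.342) = 10.4020.
So the odds ratio is 10.4020.

10.4020


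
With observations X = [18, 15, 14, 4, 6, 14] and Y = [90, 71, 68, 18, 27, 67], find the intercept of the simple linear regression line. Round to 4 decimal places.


Compute b1 = 5.0632 from the OLS formula.
With xbar = 11.8333 and ybar = 56.8333, the intercept is:
b0 = 56.8333 - 5.0632 * 11.8333 = -3.0818.

-3.0818


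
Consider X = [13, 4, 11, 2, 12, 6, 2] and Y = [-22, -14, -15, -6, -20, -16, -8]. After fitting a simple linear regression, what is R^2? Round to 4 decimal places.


The fitted line is Y = -6.6221 + -1.0929*X.
SSres = 40.2474, SStot = 203.7143.
R^2 = 1 - SSres/SStot = 0.8024.

0.8024


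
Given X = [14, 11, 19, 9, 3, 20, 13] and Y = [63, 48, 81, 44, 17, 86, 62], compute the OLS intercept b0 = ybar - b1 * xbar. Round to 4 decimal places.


The slope is b1 = 4.0090.
Sample means are xbar = 12.7143 and ybar = 57.2857.
Intercept: b0 = 57.2857 - (4.0090)(12.7143) = 6.3136.

6.3136


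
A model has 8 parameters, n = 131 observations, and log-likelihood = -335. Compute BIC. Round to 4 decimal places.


ln(131) = 4.875197.
k * ln(n) = 8 * 4.875197 = 39.001576.
-2L = 670.
BIC = 39.001576 + 670 = 709.001576, which rounds to 709.0016.

709.0016


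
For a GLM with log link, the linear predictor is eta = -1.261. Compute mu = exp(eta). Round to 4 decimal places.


The inverse log link gives:
mu = exp(-1.261) = 0.2834.

0.2834


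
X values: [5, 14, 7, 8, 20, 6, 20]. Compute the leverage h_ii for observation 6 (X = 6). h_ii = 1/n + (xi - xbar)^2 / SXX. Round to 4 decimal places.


n = 7, xbar = 11.4286.
SXX = sum((xi - xbar)^2) = 255.7143.
h = 1/7 + (6 - 11.4286)^2 / 255.7143 = 0.2581.

0.2581


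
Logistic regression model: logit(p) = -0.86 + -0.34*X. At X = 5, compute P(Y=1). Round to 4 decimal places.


Linear predictor: z = -0.86 + -0.34 * 5 = -2.5600.
P = 1/(1 + exp(2.5600)) = 1/(1 + 12.9358) = 0.0718.

0.0718


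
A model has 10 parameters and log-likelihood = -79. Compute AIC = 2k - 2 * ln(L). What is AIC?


Compute:
2k = 2*10 = 20.
-2*loglik = -2*(-79) = 158.
AIC = 20 + 158 = 178.

178


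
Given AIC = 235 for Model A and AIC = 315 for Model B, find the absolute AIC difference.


Absolute difference = |235 - 315| = 80.
The model with lower AIC (A) is preferred.

80


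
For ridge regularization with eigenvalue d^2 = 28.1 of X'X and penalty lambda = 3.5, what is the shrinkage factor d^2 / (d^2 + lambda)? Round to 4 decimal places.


Denominator = d^2 + lambda = 28.1 + 3.5 = 31.6000.
Shrinkage = 28.1 / 31.6000 = 0.8892.

0.8892


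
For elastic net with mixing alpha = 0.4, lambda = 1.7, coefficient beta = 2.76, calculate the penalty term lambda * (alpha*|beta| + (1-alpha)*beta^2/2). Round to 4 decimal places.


alpha * |beta| = 0.4 * 2.76 = 1.1040.
(1-alpha) * beta^2/2 = 0.6 * 7.6176/2 = 2.2853.
Total = 1.7 * (1.1040 + 2.2853) = 5.7618.

5.7618


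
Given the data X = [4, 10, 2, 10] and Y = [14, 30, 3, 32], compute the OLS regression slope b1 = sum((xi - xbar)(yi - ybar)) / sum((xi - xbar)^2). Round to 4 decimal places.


First compute the means: xbar = 6.5000, ybar = 19.7500.
Then S_xx = sum((xi - xbar)^2) = 51.0000.
S_xy = sum((xi - xbar)(yi - ybar)) = 168.5000.
b1 = S_xy / S_xx = 168.5000 / 51.0000 = 3.3039.

3.3039


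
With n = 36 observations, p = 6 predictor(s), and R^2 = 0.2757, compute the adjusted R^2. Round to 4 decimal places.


Adjusted R^2 = 1 - (1 - R^2) * (n-1)/(n-p-1).
(1 - R^2) = 0.7243.
(n-1)/(n-p-1) = 35/29.
(1 - R^2) * (n-1) = 0.7243 * 35 = 25.3505.
Divide by (n-p-1): 25.3505 / 29 = 0.8742.
Adj R^2 = 1 - 0.8742 = 0.1258.

0.1258


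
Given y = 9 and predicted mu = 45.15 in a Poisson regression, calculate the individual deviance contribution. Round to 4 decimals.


Compute y*ln(y/mu) = 9*ln(9/45.15) = 9*-1.612766 = -14.514894.
y - mu = -36.15.
D = 2*(-14.514894 - (-36.15)) = 43.270212, which rounds to 43.2702.

43.2702


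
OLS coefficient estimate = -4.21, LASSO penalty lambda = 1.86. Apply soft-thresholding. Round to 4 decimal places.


|beta_OLS| = 4.21.
lambda = 1.86.
Since |beta| > lambda, coefficient = sign(beta)*(|beta| - lambda) = -2.3500.
Result = -2.3500.

-2.3500
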